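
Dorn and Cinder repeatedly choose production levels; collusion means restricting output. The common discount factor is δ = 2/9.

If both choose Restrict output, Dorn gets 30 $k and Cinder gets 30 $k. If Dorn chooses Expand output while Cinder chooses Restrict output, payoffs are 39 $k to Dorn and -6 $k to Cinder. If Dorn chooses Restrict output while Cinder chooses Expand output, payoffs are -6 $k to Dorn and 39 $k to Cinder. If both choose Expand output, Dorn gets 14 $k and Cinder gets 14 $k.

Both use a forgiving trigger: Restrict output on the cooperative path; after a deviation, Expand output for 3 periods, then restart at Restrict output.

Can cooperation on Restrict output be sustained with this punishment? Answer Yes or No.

No

Comparing payoff streams over the 4 periods until play realigns: cooperate → 30(1+δ+…+δ^3); deviate → 39 + 14(δ+…+δ^3).
Cooperation is sustained iff (30−14)(δ+…+δ^3) ≥ 39−30.
δ+…+δ^3 = 2/9·(1−(2/9)^3)/(1−2/9) = 0.2826, and (39−30)/(30−14) = 0.5625.
0.2826 < 0.5625, so cooperation is not sustainable.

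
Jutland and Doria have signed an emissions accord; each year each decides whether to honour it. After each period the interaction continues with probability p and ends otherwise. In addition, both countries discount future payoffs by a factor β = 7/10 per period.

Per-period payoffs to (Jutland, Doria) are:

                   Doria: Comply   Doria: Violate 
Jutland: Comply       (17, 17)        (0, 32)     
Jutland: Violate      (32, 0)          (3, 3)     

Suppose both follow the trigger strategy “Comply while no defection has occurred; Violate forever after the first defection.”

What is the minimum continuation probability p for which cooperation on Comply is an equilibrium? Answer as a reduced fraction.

Expected continuation weight on next period's payoff is β·p = 7/10·p, which plays the role of the discount factor.
Cooperation requires 7/10·p ≥ (32−17)/(32−3) = 15/29, hence p ≥ 150/203.

150/203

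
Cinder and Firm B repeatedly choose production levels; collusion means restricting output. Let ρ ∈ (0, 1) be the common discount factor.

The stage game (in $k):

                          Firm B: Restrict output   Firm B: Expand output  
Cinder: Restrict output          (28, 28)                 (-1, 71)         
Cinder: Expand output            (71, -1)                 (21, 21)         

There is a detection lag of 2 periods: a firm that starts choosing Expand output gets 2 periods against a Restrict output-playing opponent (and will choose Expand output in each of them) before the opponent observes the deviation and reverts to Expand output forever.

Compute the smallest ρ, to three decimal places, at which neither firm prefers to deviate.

A deviator earns 71 for 2 periods, then 21 forever; cooperating earns 28 forever. Multiplying the IC by (1−ρ):
28 ≥ 71(1−ρ^2) + 21ρ^2, so 50·ρ^2 ≥ 43 and ρ^2 ≥ 43/50.
ρ ≥ (43/50)^(1/2) ≈ 0.927.

0.927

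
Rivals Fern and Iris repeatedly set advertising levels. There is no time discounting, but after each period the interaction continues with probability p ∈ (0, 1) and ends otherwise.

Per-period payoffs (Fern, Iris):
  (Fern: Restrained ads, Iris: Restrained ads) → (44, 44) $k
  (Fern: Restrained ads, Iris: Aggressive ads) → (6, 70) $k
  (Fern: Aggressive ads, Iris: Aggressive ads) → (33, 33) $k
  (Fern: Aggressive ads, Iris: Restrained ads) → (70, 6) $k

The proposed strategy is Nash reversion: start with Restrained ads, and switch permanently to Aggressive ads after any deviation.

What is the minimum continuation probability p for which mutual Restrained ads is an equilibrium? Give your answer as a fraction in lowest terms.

With no time discounting, the continuation probability p plays the role of the discount factor.
Grim-trigger IC: 44/(1−p) ≥ 70 + 33p/(1−p) ⇒ p ≥ (70−44)/(70−33) = 26/37.

26/37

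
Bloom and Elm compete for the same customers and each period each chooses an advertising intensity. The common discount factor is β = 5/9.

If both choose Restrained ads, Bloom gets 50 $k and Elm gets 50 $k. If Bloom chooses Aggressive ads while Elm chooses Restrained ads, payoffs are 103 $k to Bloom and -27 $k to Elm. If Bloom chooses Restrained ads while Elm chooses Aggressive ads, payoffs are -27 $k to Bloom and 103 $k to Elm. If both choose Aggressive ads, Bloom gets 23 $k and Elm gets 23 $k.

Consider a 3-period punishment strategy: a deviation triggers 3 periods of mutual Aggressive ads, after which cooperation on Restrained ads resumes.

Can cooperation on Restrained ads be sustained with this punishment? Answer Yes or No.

No

Comparing payoff streams over the 4 periods until play realigns: cooperate → 50(1+β+…+β^3); deviate → 103 + 23(β+…+β^3).
Cooperation is sustained iff (50−23)(β+…+β^3) ≥ 103−50.
β+…+β^3 = 5/9·(1−(5/9)^3)/(1−5/9) = 1.0357, and (103−50)/(50−23) = 1.9630.
1.0357 < 1.9630, so cooperation is not sustainable.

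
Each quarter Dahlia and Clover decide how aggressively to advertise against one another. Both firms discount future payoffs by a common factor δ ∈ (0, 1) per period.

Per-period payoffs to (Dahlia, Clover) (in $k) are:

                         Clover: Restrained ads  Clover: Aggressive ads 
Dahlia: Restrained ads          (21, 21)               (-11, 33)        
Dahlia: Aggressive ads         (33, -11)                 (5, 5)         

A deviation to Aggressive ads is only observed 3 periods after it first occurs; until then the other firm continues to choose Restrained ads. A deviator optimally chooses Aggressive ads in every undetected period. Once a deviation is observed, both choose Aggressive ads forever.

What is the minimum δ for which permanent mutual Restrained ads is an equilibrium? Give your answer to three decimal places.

The best deviation is to choose Aggressive ads for all 3 undetected periods, earning 33 each, then 5 forever once detected.
Deviation value: 33(1−δ^3)/(1−δ) + 5δ^3/(1−δ); cooperation value: 21/(1−δ).
IC: 21 ≥ 33(1−δ^3) + 5δ^3 = 33 − 28δ^3.
So δ^3 ≥ 12/28 = 3/7, giving δ ≥ (3/7)^(1/3) ≈ 0.754.

0.754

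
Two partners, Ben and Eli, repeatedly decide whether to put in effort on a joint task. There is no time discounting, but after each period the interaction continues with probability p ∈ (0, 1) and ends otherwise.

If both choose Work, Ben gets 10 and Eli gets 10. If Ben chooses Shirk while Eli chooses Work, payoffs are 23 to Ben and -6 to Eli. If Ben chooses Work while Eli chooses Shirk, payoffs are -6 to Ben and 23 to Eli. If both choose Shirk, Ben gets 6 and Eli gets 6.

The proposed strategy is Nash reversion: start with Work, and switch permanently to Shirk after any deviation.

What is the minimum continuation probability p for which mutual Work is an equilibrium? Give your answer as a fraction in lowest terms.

With no time discounting, the continuation probability p plays the role of the discount factor.
Grim-trigger IC: 10/(1−p) ≥ 23 + 6p/(1−p) ⇒ p ≥ (23−10)/(23−6) = 13/17.

13/17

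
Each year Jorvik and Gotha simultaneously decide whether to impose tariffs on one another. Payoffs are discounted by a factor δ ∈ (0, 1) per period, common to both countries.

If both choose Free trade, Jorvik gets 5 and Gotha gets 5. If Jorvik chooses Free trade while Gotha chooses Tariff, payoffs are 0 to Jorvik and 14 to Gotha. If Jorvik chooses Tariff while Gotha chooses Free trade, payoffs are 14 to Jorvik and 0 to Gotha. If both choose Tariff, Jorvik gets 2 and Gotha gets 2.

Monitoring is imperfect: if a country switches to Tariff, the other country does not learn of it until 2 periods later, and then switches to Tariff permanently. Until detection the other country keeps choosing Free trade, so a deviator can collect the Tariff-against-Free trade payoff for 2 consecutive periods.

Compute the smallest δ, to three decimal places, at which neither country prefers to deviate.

A deviator earns 14 for 2 periods, then 2 forever; cooperating earns 5 forever. Multiplying the IC by (1−δ):
5 ≥ 14(1−δ^2) + 2δ^2, so 12·δ^2 ≥ 9 and δ^2 ≥ 3/4.
δ ≥ (3/4)^(1/2) ≈ 0.866.

0.866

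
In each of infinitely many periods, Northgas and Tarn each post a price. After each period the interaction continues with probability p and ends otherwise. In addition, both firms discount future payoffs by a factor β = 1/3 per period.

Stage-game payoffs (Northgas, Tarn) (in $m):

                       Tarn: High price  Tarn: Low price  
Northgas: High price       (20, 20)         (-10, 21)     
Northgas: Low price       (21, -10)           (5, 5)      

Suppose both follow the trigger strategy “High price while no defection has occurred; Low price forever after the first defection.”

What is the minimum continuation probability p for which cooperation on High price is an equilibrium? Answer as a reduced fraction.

With continuation probability p and discount β, the effective per-period discount factor is βp.
Grim-trigger IC: βp ≥ (21−20)/(21−5) = 1/16.
So p ≥ (1/16)/(1/3) = 3/16.

3/16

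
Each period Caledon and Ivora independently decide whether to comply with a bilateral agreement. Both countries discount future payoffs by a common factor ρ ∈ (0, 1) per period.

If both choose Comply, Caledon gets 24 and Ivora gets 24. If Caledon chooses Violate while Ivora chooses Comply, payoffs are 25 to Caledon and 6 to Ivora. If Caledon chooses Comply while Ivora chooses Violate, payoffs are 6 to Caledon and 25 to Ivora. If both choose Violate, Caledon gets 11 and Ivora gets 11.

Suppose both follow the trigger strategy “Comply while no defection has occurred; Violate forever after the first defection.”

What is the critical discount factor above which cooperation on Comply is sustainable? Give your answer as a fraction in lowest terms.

1/14

One-period gain from deviating is 25 − 24 = 1. The loss is 24 − 11 = 13 in every subsequent period, with present value 13·ρ/(1−ρ).
Deviation is unprofitable when 13·ρ/(1−ρ) ≥ 1, i.e. ρ/(1−ρ) ≥ 1/13.
Equivalently ρ ≥ 1/(1+13) = 1/14.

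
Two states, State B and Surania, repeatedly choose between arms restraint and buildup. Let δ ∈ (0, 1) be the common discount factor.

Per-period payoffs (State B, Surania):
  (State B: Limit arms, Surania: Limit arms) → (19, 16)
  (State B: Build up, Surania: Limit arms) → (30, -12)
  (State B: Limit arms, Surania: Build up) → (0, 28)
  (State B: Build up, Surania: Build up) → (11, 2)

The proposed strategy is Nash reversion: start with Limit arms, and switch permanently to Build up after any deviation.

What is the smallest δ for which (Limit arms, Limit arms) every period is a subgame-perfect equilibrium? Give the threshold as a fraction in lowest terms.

11/19

State B's threshold: (30−19)/(30−11) = 11/19.
Surania's threshold: (28−16)/(28−2) = 6/13.
11/19 > 6/13, so State B binds and δ* = 11/19.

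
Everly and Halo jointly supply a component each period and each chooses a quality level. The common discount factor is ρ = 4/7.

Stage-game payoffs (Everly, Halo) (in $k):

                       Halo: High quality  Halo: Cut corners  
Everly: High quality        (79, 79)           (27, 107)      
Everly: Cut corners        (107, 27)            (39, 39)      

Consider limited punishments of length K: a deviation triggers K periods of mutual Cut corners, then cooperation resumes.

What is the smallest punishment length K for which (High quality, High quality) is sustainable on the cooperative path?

IC: ρ(1−ρ^K)/(1−ρ) ≥ (107−79)/(79−39) = 7/10.
With ρ = 4/7: need 1 − ρ^K ≥ 7/10·(1−4/7)/(4/7), i.e. ρ^K ≤ 0.4750.
Since (4/7)^1 = 0.5714 and (4/7)^2 = 0.3265, the smallest such K is 2.

2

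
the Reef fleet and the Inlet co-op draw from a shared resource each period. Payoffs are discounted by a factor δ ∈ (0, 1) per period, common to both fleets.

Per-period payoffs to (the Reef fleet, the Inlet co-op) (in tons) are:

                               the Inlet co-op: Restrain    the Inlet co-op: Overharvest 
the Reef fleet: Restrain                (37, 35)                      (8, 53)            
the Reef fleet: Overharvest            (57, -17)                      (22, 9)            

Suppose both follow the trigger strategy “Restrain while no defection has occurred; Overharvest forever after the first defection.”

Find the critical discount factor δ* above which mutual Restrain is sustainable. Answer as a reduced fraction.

For the Reef fleet: deviation gain 57−37 = 20, per-period punishment loss 37−22 = 15. IC gives δ ≥ 20/35 = 4/7.
For the Inlet co-op: gain 18, loss 26 per period, so δ ≥ 18/44 = 9/22.
The tighter constraint is the Reef fleet's, so cooperation needs δ ≥ 4/7.

4/7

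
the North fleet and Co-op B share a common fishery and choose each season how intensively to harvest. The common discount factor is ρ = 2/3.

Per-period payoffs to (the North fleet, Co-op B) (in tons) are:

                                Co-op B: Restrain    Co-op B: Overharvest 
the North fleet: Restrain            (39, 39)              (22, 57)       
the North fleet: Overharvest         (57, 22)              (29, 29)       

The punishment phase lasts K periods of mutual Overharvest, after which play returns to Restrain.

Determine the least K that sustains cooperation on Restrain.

IC: ρ(1−ρ^K)/(1−ρ) ≥ (57−39)/(39−29) = 9/5.
With ρ = 2/3: need 1 − ρ^K ≥ 9/5·(1−2/3)/(2/3), i.e. ρ^K ≤ 0.1000.
Since (2/3)^5 = 0.1317 and (2/3)^6 = 0.0878, the smallest such K is 6.

6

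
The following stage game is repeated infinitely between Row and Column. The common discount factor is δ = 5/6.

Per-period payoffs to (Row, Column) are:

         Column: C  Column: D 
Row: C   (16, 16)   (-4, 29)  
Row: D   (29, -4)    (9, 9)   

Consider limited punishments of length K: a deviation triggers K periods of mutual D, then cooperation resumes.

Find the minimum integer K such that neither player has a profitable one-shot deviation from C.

Need Σ_{k=1}^{K} δ^k ≥ (29−16)/(16−9) = 1.8571 at δ = 5/6.
At K = 2 the sum is 1.5278 < 1.8571; at K = 3 it is 2.1065 ≥ 1.8571.
So the minimum punishment length is K = 3.

3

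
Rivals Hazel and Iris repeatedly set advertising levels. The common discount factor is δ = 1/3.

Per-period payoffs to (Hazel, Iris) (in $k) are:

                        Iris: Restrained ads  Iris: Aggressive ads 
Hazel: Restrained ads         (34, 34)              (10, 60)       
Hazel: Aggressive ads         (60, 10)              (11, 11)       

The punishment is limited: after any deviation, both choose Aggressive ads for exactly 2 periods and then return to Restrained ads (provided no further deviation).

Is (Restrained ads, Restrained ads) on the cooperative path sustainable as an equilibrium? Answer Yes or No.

No

IC: δ+…+δ^2 ≥ (60−34)/(34−11) = 26/23.
At δ = 1/3: partial sum = 0.4444 < 1.1304. Cooperation not sustainable.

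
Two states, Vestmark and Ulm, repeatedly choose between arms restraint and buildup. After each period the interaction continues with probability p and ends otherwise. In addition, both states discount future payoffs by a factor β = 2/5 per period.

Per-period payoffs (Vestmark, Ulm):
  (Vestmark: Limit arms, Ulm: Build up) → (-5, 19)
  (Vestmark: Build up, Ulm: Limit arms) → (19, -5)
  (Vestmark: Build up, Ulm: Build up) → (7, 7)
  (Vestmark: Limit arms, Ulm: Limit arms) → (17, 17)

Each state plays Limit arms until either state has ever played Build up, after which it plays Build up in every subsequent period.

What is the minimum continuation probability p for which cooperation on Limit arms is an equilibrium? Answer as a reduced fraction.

With continuation probability p and discount β, the effective per-period discount factor is βp.
Grim-trigger IC: βp ≥ (19−17)/(19−7) = 1/6.
So p ≥ (1/6)/(2/5) = 5/12.

5/12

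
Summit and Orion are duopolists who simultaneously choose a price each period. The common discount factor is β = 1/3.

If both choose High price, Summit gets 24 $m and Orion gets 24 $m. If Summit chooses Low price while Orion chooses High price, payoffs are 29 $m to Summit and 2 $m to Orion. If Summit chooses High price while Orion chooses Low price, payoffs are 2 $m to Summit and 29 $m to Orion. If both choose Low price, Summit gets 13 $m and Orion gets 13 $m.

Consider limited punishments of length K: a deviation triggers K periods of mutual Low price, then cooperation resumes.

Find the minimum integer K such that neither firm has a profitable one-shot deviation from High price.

3

Need Σ_{k=1}^{K} β^k ≥ (29−24)/(24−13) = 0.4545 at β = 1/3.
At K = 2 the sum is 0.4444 < 0.4545; at K = 3 it is 0.4815 ≥ 0.4545.
So the minimum punishment length is K = 3.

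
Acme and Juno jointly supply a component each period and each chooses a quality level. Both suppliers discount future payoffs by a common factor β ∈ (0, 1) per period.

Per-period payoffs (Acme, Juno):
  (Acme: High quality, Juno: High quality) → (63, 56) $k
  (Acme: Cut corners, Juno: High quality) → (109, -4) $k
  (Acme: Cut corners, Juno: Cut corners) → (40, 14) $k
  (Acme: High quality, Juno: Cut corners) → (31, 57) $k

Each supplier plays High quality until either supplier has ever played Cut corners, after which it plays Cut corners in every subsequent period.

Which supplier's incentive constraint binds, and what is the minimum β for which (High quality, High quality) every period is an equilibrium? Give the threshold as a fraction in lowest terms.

Acme; β ≥ 2/3

Acme's threshold: (109−63)/(109−40) = 2/3.
Juno's threshold: (57−56)/(57−14) = 1/43.
2/3 > 1/43, so Acme binds and β* = 2/3.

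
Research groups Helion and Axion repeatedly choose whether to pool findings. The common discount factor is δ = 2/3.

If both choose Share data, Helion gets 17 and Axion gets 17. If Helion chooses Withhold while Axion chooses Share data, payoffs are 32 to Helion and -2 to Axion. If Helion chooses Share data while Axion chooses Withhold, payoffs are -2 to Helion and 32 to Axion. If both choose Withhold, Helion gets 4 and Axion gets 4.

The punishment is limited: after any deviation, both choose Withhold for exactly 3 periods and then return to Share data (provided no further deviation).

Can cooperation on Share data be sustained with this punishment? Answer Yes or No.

Yes

Comparing payoff streams over the 4 periods until play realigns: cooperate → 17(1+δ+…+δ^3); deviate → 32 + 4(δ+…+δ^3).
Cooperation is sustained iff (17−4)(δ+…+δ^3) ≥ 32−17.
δ+…+δ^3 = 2/3·(1−(2/3)^3)/(1−2/3) = 1.4074, and (32−17)/(17−4) = 1.1538.
1.4074 ≥ 1.1538, so cooperation is sustainable.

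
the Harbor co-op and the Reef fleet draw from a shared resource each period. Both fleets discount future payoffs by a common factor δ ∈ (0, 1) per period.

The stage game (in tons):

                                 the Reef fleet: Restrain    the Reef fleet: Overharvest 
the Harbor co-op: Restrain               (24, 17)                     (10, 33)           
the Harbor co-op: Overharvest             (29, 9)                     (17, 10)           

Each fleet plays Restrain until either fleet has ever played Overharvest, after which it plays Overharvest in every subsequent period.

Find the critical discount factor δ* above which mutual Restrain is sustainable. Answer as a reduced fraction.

16/23

the Harbor co-op: cooperation gives 24 each period; deviation gives 29 once then 17 forever.
  24/(1−δ) ≥ 29 + 17δ/(1−δ) ⇒ δ ≥ 5/12.
the Reef fleet: cooperation gives 17 each period; deviation gives 33 once then 10 forever.
  δ ≥ 16/23.
Both must hold, so the binding constraint is the Reef fleet's: δ ≥ 16/23.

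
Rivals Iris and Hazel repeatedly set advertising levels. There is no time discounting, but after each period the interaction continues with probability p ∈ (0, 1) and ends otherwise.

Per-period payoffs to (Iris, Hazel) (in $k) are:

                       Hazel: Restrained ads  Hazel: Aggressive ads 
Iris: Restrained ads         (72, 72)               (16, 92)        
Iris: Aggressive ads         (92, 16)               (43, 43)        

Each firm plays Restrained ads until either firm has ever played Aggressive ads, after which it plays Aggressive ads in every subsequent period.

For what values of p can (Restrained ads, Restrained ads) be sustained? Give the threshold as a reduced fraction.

With no time discounting, the continuation probability p plays the role of the discount factor.
Grim-trigger IC: 72/(1−p) ≥ 92 + 43p/(1−p) ⇒ p ≥ (92−72)/(92−43) = 20/49.

20/49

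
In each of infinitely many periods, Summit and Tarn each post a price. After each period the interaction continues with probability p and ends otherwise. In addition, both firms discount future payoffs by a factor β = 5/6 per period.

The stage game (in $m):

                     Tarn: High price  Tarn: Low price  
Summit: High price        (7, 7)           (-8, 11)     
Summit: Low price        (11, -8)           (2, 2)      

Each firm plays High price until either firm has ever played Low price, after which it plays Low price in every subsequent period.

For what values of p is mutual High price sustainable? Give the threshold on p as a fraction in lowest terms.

8/15

Expected continuation weight on next period's payoff is β·p = 5/6·p, which plays the role of the discount factor.
Cooperation requires 5/6·p ≥ (11−7)/(11−2) = 4/9, hence p ≥ 8/15.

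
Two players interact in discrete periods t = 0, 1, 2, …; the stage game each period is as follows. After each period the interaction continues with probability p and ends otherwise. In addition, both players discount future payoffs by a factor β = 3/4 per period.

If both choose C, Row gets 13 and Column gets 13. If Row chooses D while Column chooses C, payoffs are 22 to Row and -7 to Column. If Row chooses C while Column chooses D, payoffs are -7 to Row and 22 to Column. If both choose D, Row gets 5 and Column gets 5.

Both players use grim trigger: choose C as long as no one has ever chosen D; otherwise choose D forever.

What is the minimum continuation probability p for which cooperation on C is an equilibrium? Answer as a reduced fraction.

With continuation probability p and discount β, the effective per-period discount factor is βp.
Grim-trigger IC: βp ≥ (22−13)/(22−5) = 9/17.
So p ≥ (9/17)/(3/4) = 12/17.

12/17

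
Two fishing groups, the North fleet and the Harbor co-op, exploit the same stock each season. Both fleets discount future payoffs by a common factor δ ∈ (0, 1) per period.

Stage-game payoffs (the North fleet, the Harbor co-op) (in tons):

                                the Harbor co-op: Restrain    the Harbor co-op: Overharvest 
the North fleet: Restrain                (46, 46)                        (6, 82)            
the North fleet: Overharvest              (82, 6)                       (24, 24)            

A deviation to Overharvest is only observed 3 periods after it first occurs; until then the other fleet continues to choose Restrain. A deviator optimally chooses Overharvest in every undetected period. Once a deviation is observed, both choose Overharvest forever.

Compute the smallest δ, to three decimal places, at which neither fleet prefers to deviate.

0.853

Deviating for the 3 undetected periods gains 82−46 = 36 per period over cooperation, then loses 46−24 = 22 per period forever once punishment starts.
Gain: 36(1 + δ + … + δ^2); loss: 22·δ^3/(1−δ).
No profitable deviation ⇔ 36(1−δ^3) ≤ 22·δ^3, i.e. δ^3 ≥ 36/(36+22) = 18/29.
Hence δ ≥ (18/29)^(1/3) ≈ 0.853.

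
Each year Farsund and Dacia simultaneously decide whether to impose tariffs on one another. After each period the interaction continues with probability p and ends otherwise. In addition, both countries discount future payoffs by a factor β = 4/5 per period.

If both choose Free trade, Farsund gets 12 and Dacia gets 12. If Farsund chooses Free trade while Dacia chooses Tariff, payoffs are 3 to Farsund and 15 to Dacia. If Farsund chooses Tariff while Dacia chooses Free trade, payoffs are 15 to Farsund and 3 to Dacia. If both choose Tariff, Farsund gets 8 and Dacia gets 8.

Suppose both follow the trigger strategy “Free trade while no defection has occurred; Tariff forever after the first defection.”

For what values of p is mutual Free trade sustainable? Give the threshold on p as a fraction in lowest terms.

Expected continuation weight on next period's payoff is β·p = 4/5·p, which plays the role of the discount factor.
Cooperation requires 4/5·p ≥ (15−12)/(15−8) = 3/7, hence p ≥ 15/28.

15/28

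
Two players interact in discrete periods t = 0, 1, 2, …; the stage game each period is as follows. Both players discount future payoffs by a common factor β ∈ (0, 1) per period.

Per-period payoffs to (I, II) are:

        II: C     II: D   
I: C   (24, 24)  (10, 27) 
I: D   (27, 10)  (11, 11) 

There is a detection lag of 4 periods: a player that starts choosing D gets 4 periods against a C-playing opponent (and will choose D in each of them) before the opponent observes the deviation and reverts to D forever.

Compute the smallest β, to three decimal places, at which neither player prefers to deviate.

A deviator earns 27 for 4 periods, then 11 forever; cooperating earns 24 forever. Multiplying the IC by (1−β):
24 ≥ 27(1−β^4) + 11β^4, so 16·β^4 ≥ 3 and β^4 ≥ 3/16.
β ≥ (3/16)^(1/4) ≈ 0.658.

0.658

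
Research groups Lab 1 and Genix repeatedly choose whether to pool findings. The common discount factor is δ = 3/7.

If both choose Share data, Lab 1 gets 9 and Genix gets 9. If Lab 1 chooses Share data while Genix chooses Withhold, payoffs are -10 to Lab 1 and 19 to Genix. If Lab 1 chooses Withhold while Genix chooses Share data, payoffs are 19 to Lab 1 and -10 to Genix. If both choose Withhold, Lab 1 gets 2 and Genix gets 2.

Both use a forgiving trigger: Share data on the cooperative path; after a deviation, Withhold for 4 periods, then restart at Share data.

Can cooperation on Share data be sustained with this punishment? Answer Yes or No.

A one-shot deviation gives 19 now, then 2 for 4 periods, then back to 9.
Gain from deviating: (19−9) today; loss: (9−2) in each of the next 4 periods.
No-deviation condition: (9−2)(δ+…+δ^4) ≥ 19−9, i.e. δ+…+δ^4 ≥ 10/7.
At δ = 3/7: δ+…+δ^4 = 0.7247 < 1.4286.
So cooperation is not sustainable.

No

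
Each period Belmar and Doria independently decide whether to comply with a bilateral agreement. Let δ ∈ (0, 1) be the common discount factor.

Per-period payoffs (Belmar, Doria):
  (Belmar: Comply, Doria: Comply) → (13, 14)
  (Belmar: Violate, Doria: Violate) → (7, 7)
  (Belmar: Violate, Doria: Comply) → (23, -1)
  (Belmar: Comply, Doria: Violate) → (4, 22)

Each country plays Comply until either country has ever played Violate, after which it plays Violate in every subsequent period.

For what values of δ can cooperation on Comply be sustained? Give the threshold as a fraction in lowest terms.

5/8

For Belmar: deviation gain 23−13 = 10, per-period punishment loss 13−7 = 6. IC gives δ ≥ 10/16 = 5/8.
For Doria: gain 8, loss 7 per period, so δ ≥ 8/15.
The tighter constraint is Belmar's, so cooperation needs δ ≥ 5/8.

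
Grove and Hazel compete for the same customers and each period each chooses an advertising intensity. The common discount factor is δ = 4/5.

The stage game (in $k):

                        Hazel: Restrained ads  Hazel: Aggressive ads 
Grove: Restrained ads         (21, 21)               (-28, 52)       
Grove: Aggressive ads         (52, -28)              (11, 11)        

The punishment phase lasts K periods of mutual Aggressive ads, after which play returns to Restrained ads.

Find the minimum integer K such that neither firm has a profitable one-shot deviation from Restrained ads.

7

IC: δ(1−δ^K)/(1−δ) ≥ (52−21)/(21−11) = 31/10.
With δ = 4/5: need 1 − δ^K ≥ 31/10·(1−4/5)/(4/5), i.e. δ^K ≤ 0.2250.
Since (4/5)^6 = 0.2621 and (4/5)^7 = 0.2097, the smallest such K is 7.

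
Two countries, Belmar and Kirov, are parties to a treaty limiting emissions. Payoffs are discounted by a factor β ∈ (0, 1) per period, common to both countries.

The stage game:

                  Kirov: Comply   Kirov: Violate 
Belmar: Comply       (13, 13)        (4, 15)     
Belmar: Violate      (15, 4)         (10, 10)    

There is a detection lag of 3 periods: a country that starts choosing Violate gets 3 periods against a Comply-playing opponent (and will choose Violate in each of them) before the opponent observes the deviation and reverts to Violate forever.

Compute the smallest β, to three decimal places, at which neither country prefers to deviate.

Deviating for the 3 undetected periods gains 15−13 = 2 per period over cooperation, then loses 13−10 = 3 per period forever once punishment starts.
Gain: 2(1 + β + … + β^2); loss: 3·β^3/(1−β).
No profitable deviation ⇔ 2(1−β^3) ≤ 3·β^3, i.e. β^3 ≥ 2/(2+3) = 2/5.
Hence β ≥ (2/5)^(1/3) ≈ 0.737.

0.737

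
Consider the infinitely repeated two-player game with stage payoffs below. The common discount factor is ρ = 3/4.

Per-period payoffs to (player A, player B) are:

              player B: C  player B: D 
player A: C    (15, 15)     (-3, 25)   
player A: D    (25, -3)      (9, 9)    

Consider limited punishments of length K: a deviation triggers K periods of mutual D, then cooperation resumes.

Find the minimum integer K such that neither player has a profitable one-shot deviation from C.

3

Need Σ_{k=1}^{K} ρ^k ≥ (25−15)/(15−9) = 1.6667 at ρ = 3/4.
At K = 2 the sum is 1.3125 < 1.6667; at K = 3 it is 1.7344 ≥ 1.6667.
So the minimum punishment length is K = 3.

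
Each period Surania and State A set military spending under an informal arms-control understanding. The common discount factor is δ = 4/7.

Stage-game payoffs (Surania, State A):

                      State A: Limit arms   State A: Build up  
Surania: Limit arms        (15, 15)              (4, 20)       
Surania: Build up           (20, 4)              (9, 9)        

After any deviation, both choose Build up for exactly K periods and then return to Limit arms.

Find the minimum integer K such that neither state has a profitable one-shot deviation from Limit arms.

No profitable deviation requires (15−9)(δ+…+δ^K) ≥ 20−15, i.e. δ+…+δ^K ≥ 5/6 ≈ 0.8333.
With δ = 4/7, the partial sums are K=1: 0.5714, K=2: 0.8980.
K = 2 is the first length at which the sum reaches 0.8333.

2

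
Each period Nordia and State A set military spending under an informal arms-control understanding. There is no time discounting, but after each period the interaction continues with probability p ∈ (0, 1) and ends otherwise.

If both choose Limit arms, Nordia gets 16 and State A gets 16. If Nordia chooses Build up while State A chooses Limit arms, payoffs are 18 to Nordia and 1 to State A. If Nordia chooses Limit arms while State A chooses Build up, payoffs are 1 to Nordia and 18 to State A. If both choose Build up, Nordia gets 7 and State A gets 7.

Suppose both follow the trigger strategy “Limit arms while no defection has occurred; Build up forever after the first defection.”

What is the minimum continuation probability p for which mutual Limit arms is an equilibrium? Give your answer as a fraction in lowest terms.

With no time discounting, the continuation probability p plays the role of the discount factor.
Grim-trigger IC: 16/(1−p) ≥ 18 + 7p/(1−p) ⇒ p ≥ (18−16)/(18−7) = 2/11.

2/11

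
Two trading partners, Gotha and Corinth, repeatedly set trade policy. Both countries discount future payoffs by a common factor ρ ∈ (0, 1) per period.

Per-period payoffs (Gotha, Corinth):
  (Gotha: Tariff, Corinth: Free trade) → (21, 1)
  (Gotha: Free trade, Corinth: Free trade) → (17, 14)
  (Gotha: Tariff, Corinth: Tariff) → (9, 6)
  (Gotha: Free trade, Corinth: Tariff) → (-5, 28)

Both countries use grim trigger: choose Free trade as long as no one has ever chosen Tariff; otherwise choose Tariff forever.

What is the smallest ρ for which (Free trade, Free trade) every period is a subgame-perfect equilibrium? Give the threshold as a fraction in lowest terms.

7/11

Gotha: cooperation gives 17 each period; deviation gives 21 once then 9 forever.
  17/(1−ρ) ≥ 21 + 9ρ/(1−ρ) ⇒ ρ ≥ 4/12 = 1/3.
Corinth: cooperation gives 14 each period; deviation gives 28 once then 6 forever.
  ρ ≥ 14/22 = 7/11.
Both must hold, so the binding constraint is Corinth's: ρ ≥ 7/11.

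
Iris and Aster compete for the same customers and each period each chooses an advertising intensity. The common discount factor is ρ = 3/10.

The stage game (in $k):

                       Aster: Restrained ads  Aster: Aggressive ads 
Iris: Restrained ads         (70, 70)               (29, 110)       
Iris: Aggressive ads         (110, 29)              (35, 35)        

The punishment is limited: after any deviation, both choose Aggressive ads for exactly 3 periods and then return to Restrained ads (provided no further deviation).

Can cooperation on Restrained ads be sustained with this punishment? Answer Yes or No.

A one-shot deviation gives 110 now, then 35 for 3 periods, then back to 70.
Gain from deviating: (110−70) today; loss: (70−35) in each of the next 3 periods.
No-deviation condition: (70−35)(ρ+…+ρ^3) ≥ 110−70, i.e. ρ+…+ρ^3 ≥ 8/7.
At ρ = 3/10: ρ+…+ρ^3 = 0.4170 < 1.1429.
So cooperation is not sustainable.

No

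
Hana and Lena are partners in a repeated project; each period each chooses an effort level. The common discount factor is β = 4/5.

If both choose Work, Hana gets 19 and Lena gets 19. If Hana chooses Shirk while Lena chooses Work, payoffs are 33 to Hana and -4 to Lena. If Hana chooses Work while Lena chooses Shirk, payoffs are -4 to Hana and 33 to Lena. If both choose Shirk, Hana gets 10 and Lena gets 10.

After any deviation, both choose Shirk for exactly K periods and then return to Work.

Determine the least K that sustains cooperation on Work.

3

IC: β(1−β^K)/(1−β) ≥ (33−19)/(19−10) = 14/9.
With β = 4/5: need 1 − β^K ≥ 14/9·(1−4/5)/(4/5), i.e. β^K ≤ 0.6111.
Since (4/5)^2 = 0.6400 and (4/5)^3 = 0.5120, the smallest such K is 3.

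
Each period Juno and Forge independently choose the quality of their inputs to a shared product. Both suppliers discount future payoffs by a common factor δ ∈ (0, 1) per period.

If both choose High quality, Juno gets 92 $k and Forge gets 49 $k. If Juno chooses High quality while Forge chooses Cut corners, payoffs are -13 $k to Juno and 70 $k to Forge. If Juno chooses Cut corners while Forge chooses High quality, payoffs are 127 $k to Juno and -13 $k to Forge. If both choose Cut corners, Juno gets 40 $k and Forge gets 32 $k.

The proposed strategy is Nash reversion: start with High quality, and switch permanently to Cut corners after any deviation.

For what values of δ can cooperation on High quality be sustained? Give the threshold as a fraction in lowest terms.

Juno's threshold: (127−92)/(127−40) = 35/87.
Forge's threshold: (70−49)/(70−32) = 21/38.
35/87 < 21/38, so Forge binds and δ* = 21/38.

21/38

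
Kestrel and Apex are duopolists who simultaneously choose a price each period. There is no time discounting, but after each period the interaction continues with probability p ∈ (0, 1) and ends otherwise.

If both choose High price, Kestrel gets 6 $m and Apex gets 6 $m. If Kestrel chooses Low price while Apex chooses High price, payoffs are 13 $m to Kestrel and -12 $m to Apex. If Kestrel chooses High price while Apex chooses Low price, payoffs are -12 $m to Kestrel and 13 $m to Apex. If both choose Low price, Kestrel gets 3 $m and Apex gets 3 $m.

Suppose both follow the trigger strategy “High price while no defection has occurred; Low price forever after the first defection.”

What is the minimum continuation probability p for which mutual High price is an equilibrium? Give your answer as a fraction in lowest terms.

7/10

Expected cooperation value is 6 + p·6 + p²·6 + … = 6/(1−p); deviation gives 13 + p·3/(1−p).
6 ≥ 13(1−p) + 3p ⇒ 10p ≥ 7 ⇒ p ≥ 7/10.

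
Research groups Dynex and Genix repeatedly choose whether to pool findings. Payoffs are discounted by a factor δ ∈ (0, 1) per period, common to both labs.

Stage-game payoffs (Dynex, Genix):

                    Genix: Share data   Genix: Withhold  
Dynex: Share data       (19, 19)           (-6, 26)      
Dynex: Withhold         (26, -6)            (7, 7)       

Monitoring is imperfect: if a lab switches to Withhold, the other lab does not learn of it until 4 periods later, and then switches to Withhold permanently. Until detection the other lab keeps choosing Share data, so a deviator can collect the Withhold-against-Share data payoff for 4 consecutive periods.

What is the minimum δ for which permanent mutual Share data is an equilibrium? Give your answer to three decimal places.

A deviator earns 26 for 4 periods, then 7 forever; cooperating earns 19 forever. Multiplying the IC by (1−δ):
19 ≥ 26(1−δ^4) + 7δ^4, so 19·δ^4 ≥ 7 and δ^4 ≥ 7/19.
δ ≥ (7/19)^(1/4) ≈ 0.779.

0.779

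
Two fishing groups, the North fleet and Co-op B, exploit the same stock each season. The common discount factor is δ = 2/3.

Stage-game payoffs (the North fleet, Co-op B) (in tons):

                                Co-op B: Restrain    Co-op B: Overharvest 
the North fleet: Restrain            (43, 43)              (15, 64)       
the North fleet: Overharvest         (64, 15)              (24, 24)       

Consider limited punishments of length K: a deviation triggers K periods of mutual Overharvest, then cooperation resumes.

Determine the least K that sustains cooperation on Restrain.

2

Need Σ_{k=1}^{K} δ^k ≥ (64−43)/(43−24) = 1.1053 at δ = 2/3.
At K = 1 the sum is 0.6667 < 1.1053; at K = 2 it is 1.1111 ≥ 1.1053.
So the minimum punishment length is K = 2.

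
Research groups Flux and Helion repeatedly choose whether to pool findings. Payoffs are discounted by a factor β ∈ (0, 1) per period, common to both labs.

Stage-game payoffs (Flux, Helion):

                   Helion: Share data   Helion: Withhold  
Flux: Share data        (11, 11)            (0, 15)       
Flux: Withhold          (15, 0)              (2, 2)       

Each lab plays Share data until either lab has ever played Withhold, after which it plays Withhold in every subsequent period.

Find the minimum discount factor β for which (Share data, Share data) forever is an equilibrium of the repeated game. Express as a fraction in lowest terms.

4/13

11/(1−β) ≥ 15 + 2β/(1−β)
11 ≥ 15 − 13β
β ≥ 4/13.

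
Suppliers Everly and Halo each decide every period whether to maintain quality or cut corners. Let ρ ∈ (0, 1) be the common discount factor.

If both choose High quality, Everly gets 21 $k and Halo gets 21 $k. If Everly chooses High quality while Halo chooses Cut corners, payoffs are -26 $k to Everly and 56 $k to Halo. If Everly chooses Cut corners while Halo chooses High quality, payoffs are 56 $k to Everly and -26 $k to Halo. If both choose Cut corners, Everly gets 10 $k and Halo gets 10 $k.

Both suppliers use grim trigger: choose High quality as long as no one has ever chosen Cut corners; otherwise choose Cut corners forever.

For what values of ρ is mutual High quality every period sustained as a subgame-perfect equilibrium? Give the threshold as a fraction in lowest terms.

35/46

21/(1−ρ) ≥ 56 + 10ρ/(1−ρ)
21 ≥ 56 − 46ρ
ρ ≥ 35/46.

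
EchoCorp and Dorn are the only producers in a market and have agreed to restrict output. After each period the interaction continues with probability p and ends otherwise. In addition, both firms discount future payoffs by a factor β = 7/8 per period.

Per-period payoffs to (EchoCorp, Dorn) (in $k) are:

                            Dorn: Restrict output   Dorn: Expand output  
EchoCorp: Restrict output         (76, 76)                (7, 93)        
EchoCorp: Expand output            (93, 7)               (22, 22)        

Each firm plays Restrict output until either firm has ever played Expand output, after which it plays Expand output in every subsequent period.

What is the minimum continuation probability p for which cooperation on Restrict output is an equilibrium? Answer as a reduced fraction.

With continuation probability p and discount β, the effective per-period discount factor is βp.
Grim-trigger IC: βp ≥ (93−76)/(93−22) = 17/71.
So p ≥ (17/71)/(7/8) = 136/497.

136/497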